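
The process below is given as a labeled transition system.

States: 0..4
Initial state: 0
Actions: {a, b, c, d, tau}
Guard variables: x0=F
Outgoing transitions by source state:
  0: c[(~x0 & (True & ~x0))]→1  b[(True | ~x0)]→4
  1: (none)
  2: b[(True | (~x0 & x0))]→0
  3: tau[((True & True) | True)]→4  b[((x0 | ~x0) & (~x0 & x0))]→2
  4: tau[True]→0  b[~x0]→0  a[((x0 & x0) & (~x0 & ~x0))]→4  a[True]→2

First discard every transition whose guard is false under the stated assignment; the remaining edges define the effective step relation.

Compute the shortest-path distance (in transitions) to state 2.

Breadth-first toward 2:
  depth 0: {0}
  depth 1: {1,4}
  depth 2: {2}
depth(2)=2, e.g. b·a

Answer: 2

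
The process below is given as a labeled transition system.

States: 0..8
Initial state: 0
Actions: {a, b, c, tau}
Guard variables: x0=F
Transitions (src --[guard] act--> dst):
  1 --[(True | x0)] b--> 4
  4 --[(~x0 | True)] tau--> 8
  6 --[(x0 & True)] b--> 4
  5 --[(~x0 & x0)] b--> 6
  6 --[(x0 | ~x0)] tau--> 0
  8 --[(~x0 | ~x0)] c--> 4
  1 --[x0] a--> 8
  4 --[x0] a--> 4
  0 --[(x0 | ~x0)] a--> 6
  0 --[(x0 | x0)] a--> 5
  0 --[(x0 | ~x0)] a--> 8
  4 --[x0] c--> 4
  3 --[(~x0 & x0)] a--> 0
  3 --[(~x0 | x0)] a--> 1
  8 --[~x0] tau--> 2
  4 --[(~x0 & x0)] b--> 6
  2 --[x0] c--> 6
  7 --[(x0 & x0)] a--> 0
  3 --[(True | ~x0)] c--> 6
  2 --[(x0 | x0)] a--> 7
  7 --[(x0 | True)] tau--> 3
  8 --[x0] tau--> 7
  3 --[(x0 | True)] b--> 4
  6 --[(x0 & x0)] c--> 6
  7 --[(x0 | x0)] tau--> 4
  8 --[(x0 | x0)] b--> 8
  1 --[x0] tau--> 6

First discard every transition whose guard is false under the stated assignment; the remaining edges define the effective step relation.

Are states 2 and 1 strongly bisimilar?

Compute ~ classes (split until stable):
  round 0: {{0,1,2,3,4,5,6,7,8}}
  round 1: {{0},{1},{2,5},{3},{4,6,7},{8}}
  round 2: {{0},{1},{2,5},{3},{4},{6},{7},{8}}
stable after 3 split(s): 8 block(s)
class of 2: {2,5}; class of 1: {1}

Answer: NOT BISIMILAR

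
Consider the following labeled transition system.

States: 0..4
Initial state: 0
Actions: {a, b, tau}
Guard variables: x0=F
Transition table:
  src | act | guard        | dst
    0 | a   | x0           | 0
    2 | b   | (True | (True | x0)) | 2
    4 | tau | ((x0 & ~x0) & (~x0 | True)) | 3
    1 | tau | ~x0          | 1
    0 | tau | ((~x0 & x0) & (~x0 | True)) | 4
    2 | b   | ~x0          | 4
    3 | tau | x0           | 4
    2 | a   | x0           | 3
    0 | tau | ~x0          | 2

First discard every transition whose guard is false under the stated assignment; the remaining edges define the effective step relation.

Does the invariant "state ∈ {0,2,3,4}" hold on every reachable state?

Answer: INVARIANT HOLDS

Working:
Inv-set: {0,2,3,4}
R = {0,2,4}
  0: safe
  2: safe
  4: safe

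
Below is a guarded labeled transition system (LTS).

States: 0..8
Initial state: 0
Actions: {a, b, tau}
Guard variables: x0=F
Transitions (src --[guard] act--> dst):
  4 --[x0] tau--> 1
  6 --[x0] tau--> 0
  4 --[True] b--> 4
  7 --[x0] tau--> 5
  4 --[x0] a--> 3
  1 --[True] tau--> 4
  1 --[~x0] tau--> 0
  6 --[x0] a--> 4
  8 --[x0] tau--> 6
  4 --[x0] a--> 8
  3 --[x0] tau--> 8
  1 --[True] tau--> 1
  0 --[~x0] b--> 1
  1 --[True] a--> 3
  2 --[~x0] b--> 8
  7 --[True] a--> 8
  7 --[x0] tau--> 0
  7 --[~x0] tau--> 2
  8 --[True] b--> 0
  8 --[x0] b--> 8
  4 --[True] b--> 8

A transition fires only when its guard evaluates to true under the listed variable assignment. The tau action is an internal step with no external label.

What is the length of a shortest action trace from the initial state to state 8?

Answer: 3

Trace:
Breadth-first toward 8:
  Layer 0: {0}
  Layer 1: {1}
  Layer 2: {3,4}
  Layer 3: {8}
first hit 8 at d=3 via b·tau·b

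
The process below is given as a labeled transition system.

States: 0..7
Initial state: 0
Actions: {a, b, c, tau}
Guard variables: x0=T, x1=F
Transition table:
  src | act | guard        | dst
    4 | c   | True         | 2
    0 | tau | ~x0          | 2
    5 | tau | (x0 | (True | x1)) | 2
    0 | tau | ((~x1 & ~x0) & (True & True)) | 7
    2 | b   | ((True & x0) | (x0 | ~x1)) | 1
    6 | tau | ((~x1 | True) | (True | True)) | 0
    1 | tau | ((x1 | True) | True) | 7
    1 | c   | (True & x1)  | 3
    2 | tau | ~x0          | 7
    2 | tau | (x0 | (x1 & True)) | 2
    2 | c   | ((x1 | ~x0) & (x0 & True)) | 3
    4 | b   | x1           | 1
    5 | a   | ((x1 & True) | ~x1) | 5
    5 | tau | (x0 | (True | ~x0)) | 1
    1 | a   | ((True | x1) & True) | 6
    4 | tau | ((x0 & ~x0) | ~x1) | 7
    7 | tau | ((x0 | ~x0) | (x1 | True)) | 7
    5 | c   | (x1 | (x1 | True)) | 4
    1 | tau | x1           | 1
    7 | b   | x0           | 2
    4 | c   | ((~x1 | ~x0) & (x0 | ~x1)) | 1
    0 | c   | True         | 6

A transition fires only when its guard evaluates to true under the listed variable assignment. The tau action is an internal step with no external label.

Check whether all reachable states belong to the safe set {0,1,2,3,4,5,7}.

Answer: INVARIANT VIOLATED at state 6

Analysis:
Allowed set {0,1,2,3,4,5,7}
Reachable = {0,6}
  0: ✓
  6: VIOLATES
witness against invariant: c → 6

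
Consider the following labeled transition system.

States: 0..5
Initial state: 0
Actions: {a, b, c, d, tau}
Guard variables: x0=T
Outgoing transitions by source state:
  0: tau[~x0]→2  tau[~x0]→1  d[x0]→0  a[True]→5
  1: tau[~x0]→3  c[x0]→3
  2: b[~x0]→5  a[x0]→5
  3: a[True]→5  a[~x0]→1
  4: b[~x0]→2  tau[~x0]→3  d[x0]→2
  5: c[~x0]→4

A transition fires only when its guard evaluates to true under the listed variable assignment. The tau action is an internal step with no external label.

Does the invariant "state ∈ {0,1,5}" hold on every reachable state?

Answer: INVARIANT HOLDS

Trace:
Safe = {0,1,5}
Reachable = {0,5}
  0: ok
  5: ok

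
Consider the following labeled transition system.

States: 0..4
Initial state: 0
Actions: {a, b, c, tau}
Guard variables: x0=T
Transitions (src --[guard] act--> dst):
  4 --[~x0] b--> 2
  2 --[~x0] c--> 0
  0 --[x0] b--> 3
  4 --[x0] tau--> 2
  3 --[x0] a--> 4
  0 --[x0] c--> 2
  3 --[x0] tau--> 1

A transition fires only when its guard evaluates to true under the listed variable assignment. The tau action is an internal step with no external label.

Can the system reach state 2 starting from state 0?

After dropping false guards: 5 live edges.
Layer 0: {0}
Layer 1: {2,3}  now seen {0,2,3}
Layer 2: {1,4}  now seen {0,1,2,3,4}
Reachable = {0,1,2,3,4}
trace reaching 2: c

Answer: REACHABLE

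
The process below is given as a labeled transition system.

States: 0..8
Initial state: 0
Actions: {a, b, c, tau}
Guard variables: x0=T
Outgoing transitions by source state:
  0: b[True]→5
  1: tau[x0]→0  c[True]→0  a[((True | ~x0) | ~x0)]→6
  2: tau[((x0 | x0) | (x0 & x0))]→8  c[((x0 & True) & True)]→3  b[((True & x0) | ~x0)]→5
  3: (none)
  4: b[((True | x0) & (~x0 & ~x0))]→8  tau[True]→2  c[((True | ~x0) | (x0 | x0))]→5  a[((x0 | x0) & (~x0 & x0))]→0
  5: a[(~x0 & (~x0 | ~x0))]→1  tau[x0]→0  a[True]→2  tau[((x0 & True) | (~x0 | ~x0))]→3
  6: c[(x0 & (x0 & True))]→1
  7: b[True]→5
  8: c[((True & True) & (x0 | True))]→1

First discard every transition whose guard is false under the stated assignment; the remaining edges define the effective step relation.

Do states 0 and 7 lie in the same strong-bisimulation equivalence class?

Answer: BISIMILAR

Working:
Compute ~ classes (split until stable):
  P[0] = {{0,1,2,3,4,5,6,7,8}}
  P[1] = {{0,7},{1},{2},{3},{4},{5},{6,8}}
Fixed point at round 2; 7 class(es).
class of 0: {0,7}; class of 7: {0,7}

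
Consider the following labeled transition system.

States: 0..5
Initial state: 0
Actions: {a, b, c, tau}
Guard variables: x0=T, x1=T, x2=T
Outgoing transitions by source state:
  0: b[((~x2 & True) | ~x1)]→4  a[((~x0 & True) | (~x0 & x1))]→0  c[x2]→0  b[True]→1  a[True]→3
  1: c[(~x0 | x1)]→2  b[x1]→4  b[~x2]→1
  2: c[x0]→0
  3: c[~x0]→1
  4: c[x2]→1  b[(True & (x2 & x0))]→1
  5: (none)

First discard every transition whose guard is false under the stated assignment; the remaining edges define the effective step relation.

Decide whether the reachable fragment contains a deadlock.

R = {0,1,2,3,4}
  0: a→3  b→1  c→0  [3 out]
  1: b→4  c→2  [2 out]
  2: c→0  [1 out]
  3: ∅  [no exit]
  4: b→1  c→1  [2 out]
witness 3: a

Answer: DEADLOCK at state 3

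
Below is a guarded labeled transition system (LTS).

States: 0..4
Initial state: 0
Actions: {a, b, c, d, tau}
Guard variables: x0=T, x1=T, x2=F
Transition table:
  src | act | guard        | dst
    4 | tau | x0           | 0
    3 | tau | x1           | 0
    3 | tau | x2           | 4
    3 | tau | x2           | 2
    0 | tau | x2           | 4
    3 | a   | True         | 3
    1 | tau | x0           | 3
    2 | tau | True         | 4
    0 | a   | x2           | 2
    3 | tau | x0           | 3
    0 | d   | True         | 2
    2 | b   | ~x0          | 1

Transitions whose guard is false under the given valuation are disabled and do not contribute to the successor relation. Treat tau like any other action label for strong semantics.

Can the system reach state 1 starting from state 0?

After dropping false guards: 7 live edges.
Layer 0: {0}
Layer 1: {2}  cumulative {0,2}
Layer 2: {4}  cumulative {0,2,4}
R = {0,2,4}

Answer: UNREACHABLE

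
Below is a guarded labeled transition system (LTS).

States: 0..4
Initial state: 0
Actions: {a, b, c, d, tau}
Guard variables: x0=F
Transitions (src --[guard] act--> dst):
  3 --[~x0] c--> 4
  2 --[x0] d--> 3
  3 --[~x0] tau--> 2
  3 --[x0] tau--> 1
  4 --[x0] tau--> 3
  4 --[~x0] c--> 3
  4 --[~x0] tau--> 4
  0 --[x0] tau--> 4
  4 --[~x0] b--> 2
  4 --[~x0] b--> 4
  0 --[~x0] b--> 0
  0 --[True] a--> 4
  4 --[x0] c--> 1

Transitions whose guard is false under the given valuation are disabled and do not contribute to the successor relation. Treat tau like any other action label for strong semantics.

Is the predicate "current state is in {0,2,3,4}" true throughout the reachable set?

Answer: INVARIANT HOLDS

Trace:
Allowed set {0,2,3,4}
Reach set: {0,2,3,4}
  0: ok
  2: ok
  3: ok
  4: ok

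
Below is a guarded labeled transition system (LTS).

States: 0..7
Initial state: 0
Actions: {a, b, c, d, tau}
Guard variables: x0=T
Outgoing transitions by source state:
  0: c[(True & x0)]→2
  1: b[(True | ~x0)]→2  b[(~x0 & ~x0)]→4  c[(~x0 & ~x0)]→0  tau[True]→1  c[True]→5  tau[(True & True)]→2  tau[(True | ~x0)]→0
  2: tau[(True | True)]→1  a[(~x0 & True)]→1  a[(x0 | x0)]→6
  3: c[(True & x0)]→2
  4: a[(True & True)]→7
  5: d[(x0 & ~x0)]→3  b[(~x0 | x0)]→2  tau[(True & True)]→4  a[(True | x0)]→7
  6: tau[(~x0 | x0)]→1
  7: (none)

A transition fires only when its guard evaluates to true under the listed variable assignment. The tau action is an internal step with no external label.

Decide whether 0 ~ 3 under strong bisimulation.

Answer: BISIMILAR

Working:
Refine partition for ~:
  π0 = {{0,1,2,3,4,5,6,7}}
  π1 = {{0,3},{1},{2},{4},{5},{6},{7}}
stable after 2 split(s): 7 block(s)
[0]={0,3}  [3]={0,3}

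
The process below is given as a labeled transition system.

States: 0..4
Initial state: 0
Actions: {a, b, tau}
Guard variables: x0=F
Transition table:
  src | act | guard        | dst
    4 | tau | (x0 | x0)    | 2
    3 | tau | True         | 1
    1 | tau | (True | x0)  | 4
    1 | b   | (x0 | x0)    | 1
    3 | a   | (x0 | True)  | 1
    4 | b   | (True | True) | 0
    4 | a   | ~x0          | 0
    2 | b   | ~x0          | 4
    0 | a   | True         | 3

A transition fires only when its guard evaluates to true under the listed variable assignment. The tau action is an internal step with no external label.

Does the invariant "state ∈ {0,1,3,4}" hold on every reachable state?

Inv-set: {0,1,3,4}
R = {0,1,3,4}
  0: ok
  1: ok
  3: ok
  4: ok

Answer: INVARIANT HOLDS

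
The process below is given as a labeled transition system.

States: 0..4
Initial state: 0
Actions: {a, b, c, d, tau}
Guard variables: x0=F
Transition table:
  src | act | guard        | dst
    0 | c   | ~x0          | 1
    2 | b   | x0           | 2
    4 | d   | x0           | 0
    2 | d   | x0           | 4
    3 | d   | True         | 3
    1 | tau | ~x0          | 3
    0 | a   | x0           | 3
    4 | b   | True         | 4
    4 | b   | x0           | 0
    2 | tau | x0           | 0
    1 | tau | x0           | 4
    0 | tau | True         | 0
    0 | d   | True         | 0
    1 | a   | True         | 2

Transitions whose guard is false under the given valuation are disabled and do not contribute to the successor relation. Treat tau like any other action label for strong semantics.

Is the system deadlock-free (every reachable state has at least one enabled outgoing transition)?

Answer: DEADLOCK at state 2

Trace:
Reachable = {0,1,2,3}
  0: c→1  d→0  tau→0  [3 exit(s)]
  1: a→2  tau→3  [2 exit(s)]
  2: ∅  [no exit]
  3: d→3  [1 exit(s)]
witness 2: c·a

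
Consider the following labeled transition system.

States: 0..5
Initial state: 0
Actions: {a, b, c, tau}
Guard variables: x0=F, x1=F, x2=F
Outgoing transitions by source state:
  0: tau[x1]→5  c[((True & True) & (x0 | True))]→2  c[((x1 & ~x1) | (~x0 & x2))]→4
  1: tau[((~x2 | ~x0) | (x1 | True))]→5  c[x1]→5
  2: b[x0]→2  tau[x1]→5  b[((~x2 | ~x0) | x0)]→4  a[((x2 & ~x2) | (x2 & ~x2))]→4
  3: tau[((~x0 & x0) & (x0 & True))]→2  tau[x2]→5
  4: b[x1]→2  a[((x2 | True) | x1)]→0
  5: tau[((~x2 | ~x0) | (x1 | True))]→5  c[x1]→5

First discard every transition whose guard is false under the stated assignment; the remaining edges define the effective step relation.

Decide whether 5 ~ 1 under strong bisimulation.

Answer: BISIMILAR

Working:
Compute ~ classes (split until stable):
  π0 = {{0,1,2,3,4,5}}
  π1 = {{0},{1,5},{2},{3},{4}}
stable after 2 split(s): 5 block(s)
[5]={1,5}  [1]={1,5}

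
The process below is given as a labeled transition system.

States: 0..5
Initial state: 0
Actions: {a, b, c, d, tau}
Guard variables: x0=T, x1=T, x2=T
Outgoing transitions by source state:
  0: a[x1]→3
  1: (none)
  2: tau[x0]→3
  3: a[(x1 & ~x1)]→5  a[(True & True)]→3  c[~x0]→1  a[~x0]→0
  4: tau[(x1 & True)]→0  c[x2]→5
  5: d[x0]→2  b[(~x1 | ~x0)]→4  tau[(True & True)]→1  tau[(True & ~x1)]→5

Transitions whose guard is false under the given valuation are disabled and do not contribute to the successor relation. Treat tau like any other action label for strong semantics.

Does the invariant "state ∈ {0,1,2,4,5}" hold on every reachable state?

Answer: INVARIANT VIOLATED at state 3

Trace:
Safe = {0,1,2,4,5}
Reachable = {0,3}
  0: ok
  3: outside
reach 3 via a — violates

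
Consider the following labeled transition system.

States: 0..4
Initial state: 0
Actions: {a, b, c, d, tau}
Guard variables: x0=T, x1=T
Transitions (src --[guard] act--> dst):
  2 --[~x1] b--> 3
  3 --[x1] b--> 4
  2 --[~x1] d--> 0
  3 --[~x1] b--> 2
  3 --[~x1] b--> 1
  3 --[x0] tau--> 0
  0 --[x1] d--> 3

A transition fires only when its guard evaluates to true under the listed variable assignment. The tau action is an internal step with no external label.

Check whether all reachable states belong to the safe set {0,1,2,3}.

Safe = {0,1,2,3}
Reachable = {0,3,4}
  0: safe
  3: safe
  4: VIOLATES
witness against invariant: d·b → 4

Answer: INVARIANT VIOLATED at state 4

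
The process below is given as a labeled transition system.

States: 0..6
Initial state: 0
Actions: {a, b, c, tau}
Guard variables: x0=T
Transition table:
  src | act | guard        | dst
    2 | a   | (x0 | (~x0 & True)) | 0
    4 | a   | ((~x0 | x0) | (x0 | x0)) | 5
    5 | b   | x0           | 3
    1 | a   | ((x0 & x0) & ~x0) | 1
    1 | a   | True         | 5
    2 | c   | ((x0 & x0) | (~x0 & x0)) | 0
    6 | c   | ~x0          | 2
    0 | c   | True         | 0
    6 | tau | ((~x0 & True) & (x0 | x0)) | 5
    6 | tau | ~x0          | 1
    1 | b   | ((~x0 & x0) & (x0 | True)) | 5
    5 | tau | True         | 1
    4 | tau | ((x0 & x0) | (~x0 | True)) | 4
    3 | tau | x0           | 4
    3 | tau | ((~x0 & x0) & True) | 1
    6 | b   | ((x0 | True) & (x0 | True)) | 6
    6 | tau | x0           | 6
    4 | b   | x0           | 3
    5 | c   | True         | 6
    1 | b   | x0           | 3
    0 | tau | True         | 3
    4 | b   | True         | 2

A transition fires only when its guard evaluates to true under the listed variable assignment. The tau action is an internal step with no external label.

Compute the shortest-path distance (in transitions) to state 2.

Answer: 3

Trace:
Breadth-first toward 2:
  L0 = {0}
  L1 = {3}
  L2 = {4}
  L3 = {2,5}
depth(2)=3, e.g. tau·tau·b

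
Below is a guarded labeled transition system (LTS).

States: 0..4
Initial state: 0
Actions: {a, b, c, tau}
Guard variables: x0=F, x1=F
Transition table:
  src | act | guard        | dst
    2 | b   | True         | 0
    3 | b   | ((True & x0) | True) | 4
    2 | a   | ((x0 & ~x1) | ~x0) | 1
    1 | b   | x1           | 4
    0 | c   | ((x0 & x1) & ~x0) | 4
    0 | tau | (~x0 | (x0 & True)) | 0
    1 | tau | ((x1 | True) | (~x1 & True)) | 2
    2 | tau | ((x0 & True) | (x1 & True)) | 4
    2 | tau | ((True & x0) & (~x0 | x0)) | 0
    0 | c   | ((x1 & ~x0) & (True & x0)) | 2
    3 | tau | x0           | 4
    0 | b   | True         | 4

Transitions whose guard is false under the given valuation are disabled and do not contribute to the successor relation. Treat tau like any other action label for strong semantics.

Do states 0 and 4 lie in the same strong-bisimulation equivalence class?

Answer: NOT BISIMILAR

Analysis:
Bisimulation quotient by refinement:
  P[0] = {{0,1,2,3,4}}
  P[1] = {{0},{1},{2},{3},{4}}
Fixed point at round 2; 5 class(es).
class of 0: {0}; class of 4: {4}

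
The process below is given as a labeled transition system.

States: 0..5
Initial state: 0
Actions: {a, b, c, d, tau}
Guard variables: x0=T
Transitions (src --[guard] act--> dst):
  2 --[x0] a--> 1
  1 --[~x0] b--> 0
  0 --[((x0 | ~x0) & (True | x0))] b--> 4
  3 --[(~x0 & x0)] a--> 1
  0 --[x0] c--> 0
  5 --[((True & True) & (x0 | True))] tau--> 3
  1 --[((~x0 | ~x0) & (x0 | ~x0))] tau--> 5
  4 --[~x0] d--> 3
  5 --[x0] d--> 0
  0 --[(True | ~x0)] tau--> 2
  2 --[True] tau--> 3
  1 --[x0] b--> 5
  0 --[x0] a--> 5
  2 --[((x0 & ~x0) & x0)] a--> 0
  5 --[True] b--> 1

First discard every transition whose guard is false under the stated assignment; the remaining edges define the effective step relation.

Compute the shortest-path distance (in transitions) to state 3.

Breadth-first toward 3:
  L0 = {0}
  L1 = {2,4,5}
  L2 = {1,3}
depth(3)=2, e.g. a·tau

Answer: 2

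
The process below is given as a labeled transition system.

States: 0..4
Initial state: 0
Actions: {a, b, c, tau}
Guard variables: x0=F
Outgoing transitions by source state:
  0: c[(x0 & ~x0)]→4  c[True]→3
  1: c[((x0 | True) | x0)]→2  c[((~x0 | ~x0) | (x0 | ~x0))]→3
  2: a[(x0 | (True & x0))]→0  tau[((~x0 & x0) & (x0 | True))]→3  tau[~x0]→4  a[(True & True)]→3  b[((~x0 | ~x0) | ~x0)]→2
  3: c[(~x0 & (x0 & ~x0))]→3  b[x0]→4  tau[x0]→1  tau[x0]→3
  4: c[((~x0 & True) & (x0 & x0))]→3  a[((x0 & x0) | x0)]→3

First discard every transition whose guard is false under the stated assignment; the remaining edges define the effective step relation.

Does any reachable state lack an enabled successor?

Answer: DEADLOCK at state 3

Analysis:
Reachable = {0,3}
  0: c→3  [deg 1]
  3: ∅  [no exit]
witness 3: c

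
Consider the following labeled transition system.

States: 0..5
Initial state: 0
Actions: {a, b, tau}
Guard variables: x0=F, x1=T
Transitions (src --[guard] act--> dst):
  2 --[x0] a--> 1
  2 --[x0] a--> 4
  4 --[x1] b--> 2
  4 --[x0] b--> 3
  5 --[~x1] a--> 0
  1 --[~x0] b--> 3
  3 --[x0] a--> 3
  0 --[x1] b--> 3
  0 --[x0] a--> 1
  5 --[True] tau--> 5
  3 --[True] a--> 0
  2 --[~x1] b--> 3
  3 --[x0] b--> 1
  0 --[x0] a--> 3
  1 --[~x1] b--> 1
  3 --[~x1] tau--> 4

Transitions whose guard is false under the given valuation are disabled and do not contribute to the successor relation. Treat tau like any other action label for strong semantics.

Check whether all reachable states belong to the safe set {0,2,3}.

Answer: INVARIANT HOLDS

Working:
Allowed set {0,2,3}
Reachable = {0,3}
  0: ok
  3: ok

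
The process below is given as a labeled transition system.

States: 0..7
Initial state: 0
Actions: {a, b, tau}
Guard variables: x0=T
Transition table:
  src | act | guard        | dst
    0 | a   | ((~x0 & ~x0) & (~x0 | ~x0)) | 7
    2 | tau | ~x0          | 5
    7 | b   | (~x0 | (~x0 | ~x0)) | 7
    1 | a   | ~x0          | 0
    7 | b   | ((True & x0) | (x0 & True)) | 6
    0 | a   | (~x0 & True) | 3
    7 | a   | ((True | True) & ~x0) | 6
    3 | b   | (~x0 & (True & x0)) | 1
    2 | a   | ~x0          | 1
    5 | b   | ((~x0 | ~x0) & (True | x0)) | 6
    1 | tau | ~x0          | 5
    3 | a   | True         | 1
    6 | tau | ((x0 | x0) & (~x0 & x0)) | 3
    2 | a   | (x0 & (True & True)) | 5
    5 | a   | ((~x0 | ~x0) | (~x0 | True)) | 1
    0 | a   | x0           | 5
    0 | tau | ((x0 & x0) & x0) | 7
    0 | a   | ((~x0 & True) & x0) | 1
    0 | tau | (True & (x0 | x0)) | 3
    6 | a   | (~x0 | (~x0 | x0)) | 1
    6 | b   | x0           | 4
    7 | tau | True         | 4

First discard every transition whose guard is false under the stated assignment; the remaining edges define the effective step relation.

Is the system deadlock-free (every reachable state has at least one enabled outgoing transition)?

Reach set: {0,1,3,4,5,6,7}
  0: a→5  tau→3  tau→7  [3 exit(s)]
  1: ∅  [STUCK]
  3: a→1  [1 exit(s)]
  4: ∅  [STUCK]
  5: a→1  [1 exit(s)]
  6: a→1  b→4  [2 exit(s)]
  7: b→6  tau→4  [2 exit(s)]
witness 1: a·a

Answer: DEADLOCK at state 1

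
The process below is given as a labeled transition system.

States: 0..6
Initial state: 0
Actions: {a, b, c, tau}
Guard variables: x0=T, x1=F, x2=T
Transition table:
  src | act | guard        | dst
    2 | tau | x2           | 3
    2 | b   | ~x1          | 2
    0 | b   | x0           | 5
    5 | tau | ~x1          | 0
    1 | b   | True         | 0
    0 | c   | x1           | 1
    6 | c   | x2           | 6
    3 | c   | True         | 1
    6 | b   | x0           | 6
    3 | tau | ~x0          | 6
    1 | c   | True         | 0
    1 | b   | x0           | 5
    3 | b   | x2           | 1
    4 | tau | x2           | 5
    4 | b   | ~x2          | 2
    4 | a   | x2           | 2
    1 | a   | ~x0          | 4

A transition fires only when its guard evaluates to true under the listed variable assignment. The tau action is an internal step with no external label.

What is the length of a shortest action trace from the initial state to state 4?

BFS to 4:
  depth 0: {0}
  depth 1: {5}
4 never appears.

Answer: UNREACHABLE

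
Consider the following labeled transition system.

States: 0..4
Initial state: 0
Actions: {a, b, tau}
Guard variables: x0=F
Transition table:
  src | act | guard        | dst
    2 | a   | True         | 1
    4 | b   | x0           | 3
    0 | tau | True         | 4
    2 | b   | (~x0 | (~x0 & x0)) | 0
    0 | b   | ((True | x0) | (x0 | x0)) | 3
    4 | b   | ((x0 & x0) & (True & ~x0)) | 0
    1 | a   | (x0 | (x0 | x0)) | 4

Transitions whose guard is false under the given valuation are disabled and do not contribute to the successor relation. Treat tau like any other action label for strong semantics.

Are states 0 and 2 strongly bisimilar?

Answer: NOT BISIMILAR

Trace:
Refine partition for ~:
  π0 = {{0,1,2,3,4}}
  π1 = {{0},{1,3,4},{2}}
3 equivalence class(es) (converged in 2)
[0]={0}  [2]={2}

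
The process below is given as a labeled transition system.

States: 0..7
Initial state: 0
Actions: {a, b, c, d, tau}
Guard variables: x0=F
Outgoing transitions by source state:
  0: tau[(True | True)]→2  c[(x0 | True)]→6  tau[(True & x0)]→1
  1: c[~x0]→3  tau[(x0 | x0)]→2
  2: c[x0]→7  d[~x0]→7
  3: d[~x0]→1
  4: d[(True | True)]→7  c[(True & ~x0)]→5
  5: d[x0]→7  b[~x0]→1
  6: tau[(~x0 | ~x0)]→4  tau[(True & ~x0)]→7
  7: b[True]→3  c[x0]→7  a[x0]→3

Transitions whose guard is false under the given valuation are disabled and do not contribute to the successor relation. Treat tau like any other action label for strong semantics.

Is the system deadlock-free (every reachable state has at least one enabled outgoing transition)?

Answer: DEADLOCK-FREE

Analysis:
R = {0,1,2,3,4,5,6,7}
  0: c→6  tau→2  [deg 2]
  1: c→3  [deg 1]
  2: d→7  [deg 1]
  3: d→1  [deg 1]
  4: c→5  d→7  [deg 2]
  5: b→1  [deg 1]
  6: tau→4  tau→7  [deg 2]
  7: b→3  [deg 1]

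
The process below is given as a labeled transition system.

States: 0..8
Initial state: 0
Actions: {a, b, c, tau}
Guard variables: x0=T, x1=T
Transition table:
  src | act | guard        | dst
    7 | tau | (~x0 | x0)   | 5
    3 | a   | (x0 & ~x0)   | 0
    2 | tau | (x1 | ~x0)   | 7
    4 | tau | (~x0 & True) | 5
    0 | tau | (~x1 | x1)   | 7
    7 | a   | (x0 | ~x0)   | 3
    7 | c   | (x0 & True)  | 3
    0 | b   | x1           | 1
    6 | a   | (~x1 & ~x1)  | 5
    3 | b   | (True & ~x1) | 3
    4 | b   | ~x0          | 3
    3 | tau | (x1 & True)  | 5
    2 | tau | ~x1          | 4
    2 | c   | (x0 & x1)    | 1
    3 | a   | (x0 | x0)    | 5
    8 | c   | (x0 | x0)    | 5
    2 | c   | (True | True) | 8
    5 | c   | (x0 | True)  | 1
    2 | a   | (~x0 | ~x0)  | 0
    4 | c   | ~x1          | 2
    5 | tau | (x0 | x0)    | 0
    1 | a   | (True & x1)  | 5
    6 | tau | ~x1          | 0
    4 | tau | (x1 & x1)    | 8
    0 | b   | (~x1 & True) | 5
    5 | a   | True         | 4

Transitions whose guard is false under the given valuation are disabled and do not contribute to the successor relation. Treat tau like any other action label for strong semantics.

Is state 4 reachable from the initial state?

Answer: REACHABLE

Working:
Guard filter leaves 16 enabled edge(s).
Layer 0: {0}
Layer 1: {1,7}  now seen {0,1,7}
Layer 2: {3,5}  now seen {0,1,3,5,7}
Layer 3: {4}  now seen {0,1,3,4,5,7}
Layer 4: {8}  now seen {0,1,3,4,5,7,8}
R = {0,1,3,4,5,7,8}
witness 4: tau·tau·a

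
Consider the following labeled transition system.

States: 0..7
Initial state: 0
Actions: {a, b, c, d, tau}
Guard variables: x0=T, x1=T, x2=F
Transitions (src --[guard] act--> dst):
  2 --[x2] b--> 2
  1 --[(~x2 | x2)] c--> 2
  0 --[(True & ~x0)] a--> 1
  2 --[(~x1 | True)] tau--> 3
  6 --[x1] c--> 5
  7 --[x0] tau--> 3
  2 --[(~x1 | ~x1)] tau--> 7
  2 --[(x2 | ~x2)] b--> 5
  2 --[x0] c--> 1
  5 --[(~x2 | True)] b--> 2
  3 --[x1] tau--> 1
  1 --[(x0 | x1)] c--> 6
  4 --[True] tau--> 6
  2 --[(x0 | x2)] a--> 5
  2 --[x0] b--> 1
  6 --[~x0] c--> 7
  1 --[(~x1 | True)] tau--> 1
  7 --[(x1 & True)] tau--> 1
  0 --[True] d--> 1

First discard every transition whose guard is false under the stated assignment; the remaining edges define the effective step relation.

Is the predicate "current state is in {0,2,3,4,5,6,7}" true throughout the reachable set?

Answer: INVARIANT VIOLATED at state 1

Trace:
Safe = {0,2,3,4,5,6,7}
Reach set: {0,1,2,3,5,6}
  0: ok
  1: ✗ unsafe
  2: ok
  3: ok
  5: ok
  6: ok
reach 1 via d — violates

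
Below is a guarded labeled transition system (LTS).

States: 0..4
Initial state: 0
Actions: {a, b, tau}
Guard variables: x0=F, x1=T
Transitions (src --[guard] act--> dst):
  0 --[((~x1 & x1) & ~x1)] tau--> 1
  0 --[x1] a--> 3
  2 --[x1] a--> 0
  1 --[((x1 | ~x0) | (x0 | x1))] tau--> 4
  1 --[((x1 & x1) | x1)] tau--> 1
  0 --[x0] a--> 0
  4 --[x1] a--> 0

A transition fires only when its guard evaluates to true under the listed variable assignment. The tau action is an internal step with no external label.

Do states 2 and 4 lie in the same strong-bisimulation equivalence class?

Answer: BISIMILAR

Analysis:
Refine partition for ~:
  P[0] = {{0,1,2,3,4}}
  P[1] = {{0,2,4},{1},{3}}
  P[2] = {{0},{1},{2,4},{3}}
Fixed point at round 3; 4 class(es).
[2]={2,4}  [4]={2,4}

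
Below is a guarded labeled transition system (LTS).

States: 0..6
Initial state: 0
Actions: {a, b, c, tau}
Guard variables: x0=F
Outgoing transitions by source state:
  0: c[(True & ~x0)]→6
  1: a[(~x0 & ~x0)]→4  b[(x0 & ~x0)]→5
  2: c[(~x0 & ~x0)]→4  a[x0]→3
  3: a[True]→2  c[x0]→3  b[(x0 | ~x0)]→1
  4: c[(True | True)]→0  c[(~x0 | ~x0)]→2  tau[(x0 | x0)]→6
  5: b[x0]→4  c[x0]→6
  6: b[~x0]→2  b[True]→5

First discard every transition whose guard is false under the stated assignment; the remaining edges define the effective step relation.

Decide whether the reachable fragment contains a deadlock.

R = {0,2,4,5,6}
  0: c→6  [1 out]
  2: c→4  [1 out]
  4: c→0  c→2  [2 out]
  5: ∅  [STUCK]
  6: b→2  b→5  [2 out]
witness 5: c·b

Answer: DEADLOCK at state 5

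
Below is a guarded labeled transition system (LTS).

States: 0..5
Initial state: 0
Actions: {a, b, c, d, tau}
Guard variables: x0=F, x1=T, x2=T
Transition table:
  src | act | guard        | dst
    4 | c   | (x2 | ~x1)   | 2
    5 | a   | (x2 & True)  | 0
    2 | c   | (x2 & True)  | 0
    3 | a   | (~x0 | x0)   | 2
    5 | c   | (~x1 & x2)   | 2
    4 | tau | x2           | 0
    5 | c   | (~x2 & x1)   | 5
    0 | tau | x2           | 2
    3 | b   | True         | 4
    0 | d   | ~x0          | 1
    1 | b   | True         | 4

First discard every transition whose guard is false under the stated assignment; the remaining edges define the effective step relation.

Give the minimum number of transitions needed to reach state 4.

Answer: 2

Working:
Breadth-first toward 4:
  Layer 0: {0}
  Layer 1: {1,2}
  Layer 2: {4}
4 enters at depth 2; path d·b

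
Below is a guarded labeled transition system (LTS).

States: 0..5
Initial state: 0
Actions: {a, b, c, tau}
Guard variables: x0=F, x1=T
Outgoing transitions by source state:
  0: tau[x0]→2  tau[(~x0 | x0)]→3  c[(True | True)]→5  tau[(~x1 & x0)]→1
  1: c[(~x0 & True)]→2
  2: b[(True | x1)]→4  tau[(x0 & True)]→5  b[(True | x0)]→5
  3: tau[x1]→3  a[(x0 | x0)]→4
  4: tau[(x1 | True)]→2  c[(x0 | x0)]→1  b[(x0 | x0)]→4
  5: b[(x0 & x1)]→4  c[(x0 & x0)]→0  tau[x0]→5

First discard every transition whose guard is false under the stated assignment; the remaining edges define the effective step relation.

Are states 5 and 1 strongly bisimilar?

Bisimulation quotient by refinement:
  π0 = {{0,1,2,3,4,5}}
  π1 = {{0},{1},{2},{3,4},{5}}
  π2 = {{0},{1},{2},{3},{4},{5}}
stable after 3 split(s): 6 block(s)
class of 5: {5}; class of 1: {1}

Answer: NOT BISIMILAR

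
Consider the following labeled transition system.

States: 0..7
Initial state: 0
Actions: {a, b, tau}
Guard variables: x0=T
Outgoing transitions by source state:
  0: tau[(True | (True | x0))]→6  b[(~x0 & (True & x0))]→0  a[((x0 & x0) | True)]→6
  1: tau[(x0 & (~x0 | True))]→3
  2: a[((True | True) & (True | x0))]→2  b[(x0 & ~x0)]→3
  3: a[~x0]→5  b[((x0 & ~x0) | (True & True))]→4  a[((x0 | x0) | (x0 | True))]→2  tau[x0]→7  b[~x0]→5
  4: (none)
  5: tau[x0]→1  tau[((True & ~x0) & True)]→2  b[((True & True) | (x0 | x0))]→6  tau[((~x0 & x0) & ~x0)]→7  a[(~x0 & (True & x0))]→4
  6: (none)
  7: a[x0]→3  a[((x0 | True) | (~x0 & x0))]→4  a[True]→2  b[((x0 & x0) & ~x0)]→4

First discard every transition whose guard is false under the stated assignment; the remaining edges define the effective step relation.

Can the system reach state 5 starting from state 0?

After dropping false guards: 12 live edges.
depth 0: {0}
depth 1: {6}  total {0,6}
Reach set: {0,6}

Answer: UNREACHABLE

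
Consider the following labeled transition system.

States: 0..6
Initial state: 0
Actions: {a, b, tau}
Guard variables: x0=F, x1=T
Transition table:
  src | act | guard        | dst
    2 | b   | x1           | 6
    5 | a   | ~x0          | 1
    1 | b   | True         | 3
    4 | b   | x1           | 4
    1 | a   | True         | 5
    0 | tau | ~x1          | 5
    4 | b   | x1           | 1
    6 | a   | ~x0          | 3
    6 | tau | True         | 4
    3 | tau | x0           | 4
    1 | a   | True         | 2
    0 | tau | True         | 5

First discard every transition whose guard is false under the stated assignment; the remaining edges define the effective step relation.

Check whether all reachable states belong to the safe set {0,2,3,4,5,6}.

Answer: INVARIANT VIOLATED at state 1

Working:
Allowed set {0,2,3,4,5,6}
Reach set: {0,1,2,3,4,5,6}
  0: ok
  1: outside
  2: ok
  3: ok
  4: ok
  5: ok
  6: ok
reach 1 via tau·a — violates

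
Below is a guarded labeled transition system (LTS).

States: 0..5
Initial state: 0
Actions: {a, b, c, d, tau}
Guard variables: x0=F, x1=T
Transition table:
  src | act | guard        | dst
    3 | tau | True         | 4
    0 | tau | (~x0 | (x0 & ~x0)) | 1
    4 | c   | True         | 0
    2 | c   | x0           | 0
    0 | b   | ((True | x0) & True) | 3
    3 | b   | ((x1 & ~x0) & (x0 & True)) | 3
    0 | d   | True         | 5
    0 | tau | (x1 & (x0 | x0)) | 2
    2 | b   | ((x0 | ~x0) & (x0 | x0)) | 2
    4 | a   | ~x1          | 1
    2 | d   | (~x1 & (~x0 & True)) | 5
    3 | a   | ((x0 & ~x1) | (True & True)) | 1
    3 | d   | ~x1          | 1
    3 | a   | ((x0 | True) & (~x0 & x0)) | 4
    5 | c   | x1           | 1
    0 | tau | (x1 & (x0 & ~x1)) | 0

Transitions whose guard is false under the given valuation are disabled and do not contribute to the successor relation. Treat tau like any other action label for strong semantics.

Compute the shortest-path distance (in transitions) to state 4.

Breadth-first toward 4:
  depth 0: {0}
  depth 1: {1,3,5}
  depth 2: {4}
depth(4)=2, e.g. b·tau

Answer: 2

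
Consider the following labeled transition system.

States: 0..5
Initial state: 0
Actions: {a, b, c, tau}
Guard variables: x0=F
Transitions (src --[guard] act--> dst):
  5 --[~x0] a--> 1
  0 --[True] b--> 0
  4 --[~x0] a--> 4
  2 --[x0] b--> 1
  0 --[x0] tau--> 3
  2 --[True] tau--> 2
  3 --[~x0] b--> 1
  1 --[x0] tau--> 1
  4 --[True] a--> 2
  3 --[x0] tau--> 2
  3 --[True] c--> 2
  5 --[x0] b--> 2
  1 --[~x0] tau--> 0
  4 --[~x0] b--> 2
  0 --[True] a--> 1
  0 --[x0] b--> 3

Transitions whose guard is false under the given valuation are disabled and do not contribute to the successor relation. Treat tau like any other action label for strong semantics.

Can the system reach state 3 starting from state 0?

After dropping false guards: 10 live edges.
L0 = {0}
L1 = {1}  cumulative {0,1}
R = {0,1}

Answer: UNREACHABLE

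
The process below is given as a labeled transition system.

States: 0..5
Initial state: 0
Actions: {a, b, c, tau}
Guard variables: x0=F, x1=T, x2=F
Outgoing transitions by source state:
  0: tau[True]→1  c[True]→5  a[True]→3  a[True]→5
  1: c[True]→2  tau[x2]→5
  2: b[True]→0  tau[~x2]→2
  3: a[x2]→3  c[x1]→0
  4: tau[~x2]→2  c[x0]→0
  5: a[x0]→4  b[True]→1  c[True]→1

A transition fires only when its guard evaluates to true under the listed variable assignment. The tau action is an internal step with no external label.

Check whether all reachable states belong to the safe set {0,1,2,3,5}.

Safe = {0,1,2,3,5}
R = {0,1,2,3,5}
  0: safe
  1: safe
  2: safe
  3: safe
  5: safe

Answer: INVARIANT HOLDS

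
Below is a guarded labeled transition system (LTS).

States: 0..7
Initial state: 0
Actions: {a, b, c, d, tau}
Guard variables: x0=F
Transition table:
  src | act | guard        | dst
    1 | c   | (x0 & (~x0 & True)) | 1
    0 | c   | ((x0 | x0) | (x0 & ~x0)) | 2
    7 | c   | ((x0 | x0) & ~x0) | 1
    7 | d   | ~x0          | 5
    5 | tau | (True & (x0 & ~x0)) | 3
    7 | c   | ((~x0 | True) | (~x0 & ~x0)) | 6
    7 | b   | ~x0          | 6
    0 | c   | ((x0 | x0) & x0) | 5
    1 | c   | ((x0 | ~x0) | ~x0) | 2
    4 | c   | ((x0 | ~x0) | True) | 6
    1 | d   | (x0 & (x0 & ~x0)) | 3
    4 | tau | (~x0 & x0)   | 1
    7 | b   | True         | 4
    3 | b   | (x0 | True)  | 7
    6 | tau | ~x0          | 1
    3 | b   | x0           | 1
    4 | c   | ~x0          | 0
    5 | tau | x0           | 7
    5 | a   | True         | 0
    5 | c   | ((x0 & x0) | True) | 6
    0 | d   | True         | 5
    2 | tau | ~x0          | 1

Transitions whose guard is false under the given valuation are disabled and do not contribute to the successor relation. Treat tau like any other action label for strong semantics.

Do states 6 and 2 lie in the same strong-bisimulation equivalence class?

Answer: BISIMILAR

Working:
Bisimulation quotient by refinement:
  π0 = {{0,1,2,3,4,5,6,7}}
  π1 = {{0},{1,4},{2,6},{3},{5},{7}}
  π2 = {{0},{1},{2,6},{3},{4},{5},{7}}
7 equivalence class(es) (converged in 3)
[6]={2,6}  [2]={2,6}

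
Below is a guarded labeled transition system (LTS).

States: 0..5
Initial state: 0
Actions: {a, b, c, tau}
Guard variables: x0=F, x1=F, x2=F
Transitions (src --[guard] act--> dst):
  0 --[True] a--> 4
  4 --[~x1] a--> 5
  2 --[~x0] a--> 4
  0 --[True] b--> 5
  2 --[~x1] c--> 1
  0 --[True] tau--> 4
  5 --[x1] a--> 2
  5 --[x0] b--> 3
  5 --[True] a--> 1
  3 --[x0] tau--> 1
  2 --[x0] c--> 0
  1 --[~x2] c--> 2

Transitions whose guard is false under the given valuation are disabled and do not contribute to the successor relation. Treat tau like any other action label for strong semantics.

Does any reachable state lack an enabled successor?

R = {0,1,2,4,5}
  0: a→4  b→5  tau→4  [deg 3]
  1: c→2  [deg 1]
  2: a→4  c→1  [deg 2]
  4: a→5  [deg 1]
  5: a→1  [deg 1]

Answer: DEADLOCK-FREE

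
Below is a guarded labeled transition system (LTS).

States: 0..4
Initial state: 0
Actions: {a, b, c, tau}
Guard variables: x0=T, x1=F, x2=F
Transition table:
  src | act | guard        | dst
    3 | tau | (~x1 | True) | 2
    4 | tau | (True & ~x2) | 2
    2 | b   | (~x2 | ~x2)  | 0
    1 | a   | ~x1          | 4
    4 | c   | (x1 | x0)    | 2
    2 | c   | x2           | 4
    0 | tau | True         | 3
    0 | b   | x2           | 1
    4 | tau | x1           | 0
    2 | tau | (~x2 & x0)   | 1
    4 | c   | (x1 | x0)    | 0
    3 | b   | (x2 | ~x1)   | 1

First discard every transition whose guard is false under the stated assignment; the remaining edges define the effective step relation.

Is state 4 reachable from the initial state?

Guard filter leaves 9 enabled edge(s).
depth 0: {0}
depth 1: {3}  now seen {0,3}
depth 2: {1,2}  now seen {0,1,2,3}
depth 3: {4}  now seen {0,1,2,3,4}
Reachable = {0,1,2,3,4}
trace reaching 4: tau·b·a

Answer: REACHABLE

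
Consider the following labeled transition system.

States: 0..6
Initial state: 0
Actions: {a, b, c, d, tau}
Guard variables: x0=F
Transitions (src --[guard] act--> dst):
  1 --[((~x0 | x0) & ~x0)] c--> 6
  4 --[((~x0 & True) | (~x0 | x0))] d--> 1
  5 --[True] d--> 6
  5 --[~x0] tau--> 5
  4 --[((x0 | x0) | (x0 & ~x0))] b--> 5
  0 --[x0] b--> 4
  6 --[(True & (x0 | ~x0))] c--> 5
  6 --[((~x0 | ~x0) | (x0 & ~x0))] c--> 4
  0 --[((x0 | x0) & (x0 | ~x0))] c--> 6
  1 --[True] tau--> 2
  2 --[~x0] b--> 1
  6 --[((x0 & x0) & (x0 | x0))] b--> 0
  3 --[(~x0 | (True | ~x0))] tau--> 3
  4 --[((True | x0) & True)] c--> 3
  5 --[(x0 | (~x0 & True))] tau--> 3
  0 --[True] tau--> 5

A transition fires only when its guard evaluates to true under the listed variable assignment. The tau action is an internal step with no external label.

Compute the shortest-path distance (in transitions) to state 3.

Answer: 2

Working:
Breadth-first toward 3:
  L0 = {0}
  L1 = {5}
  L2 = {3,6}
3 enters at depth 2; path tau·tau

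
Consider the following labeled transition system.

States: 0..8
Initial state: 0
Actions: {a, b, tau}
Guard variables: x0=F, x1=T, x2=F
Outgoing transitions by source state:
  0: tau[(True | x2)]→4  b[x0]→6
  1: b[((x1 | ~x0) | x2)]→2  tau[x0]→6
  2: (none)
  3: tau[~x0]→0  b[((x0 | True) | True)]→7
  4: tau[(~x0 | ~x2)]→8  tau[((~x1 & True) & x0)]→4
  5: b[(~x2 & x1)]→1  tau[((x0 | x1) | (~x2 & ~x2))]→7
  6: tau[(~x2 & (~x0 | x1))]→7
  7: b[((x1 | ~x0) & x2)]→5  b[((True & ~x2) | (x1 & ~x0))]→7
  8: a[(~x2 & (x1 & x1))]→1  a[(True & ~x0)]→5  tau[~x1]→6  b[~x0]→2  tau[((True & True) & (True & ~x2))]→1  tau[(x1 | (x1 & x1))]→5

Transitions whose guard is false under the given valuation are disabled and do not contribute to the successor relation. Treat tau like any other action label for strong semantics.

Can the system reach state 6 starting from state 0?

Guard filter leaves 14 enabled edge(s).
Layer 0: {0}
Layer 1: {4}  total {0,4}
Layer 2: {8}  total {0,4,8}
Layer 3: {1,2,5}  total {0,1,2,4,5,8}
Layer 4: {7}  total {0,1,2,4,5,7,8}
Reachable = {0,1,2,4,5,7,8}

Answer: UNREACHABLE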